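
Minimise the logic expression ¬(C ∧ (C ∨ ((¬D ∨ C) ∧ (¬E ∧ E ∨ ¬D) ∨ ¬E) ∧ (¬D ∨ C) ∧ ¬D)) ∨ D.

¬(C ∧ (C ∨ ((¬D ∨ C) ∧ (¬E ∧ E ∨ ¬D) ∨ ¬E) ∧ (¬D ∨ C) ∧ ¬D)) ∨ D
= ¬(C ∧ (C ∨ ((¬D ∨ C) ∧ ¬D ∨ ¬E) ∧ (¬D ∨ C) ∧ ¬D)) ∨ D   — complement / identity
= ¬(C ∧ (C ∨ (¬D ∨ C) ∧ ¬D)) ∨ D   — absorption
= ¬(C ∧ (C ∨ ¬D)) ∨ D   — absorption
= ¬C ∨ D   — absorption

¬C ∨ D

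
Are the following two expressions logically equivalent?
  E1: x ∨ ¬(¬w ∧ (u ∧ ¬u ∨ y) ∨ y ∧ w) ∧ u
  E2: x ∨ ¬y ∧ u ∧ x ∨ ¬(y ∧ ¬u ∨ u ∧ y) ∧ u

E1: x ∨ ¬(¬w ∧ (u ∧ ¬u ∨ y) ∨ y ∧ w) ∧ u
    = x ∨ ¬(¬w ∧ y ∨ y ∧ w) ∧ u   (complement / identity)
    = x ∨ ¬y ∧ u   (distribution)
E2: x ∨ ¬y ∧ u ∧ x ∨ ¬(y ∧ ¬u ∨ u ∧ y) ∧ u
    = x ∨ ¬y ∧ u ∧ x ∨ ¬y ∧ u   (distribution)
    = x ∨ ¬y ∧ u   (absorption)
Both reduce to x ∨ ¬y ∧ u, so they are equivalent.

Yes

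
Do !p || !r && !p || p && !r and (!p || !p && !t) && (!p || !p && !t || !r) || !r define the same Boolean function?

Yes

E1: !p || !r && !p || p && !r
    = !p || !r
E2: (!p || !p && !t) && (!p || !p && !t || !r) || !r
    = !p || !p && !t || !r
    = !p || !r
Both reduce to !p || !r, so they are equivalent.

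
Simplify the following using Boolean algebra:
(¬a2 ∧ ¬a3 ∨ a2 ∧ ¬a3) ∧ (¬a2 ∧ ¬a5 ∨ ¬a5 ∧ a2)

¬a3 ∧ ¬a5

(¬a2 ∧ ¬a3 ∨ a2 ∧ ¬a3) ∧ (¬a2 ∧ ¬a5 ∨ ¬a5 ∧ a2)
= (¬a2 ∧ ¬a3 ∨ a2 ∧ ¬a3) ∧ ¬a5   (distribution)
= ¬a3 ∧ ¬a5   (distribution)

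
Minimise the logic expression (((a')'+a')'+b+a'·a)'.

(((a')'+a')'+b+a'·a)'
= (a'·a+b+a'·a)'   [De Morgan]
= (a'·a+b)'   [complement / identity]
= b'   [complement / identity]

b'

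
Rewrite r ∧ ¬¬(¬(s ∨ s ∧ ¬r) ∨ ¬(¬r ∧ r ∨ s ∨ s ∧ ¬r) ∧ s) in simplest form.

r ∧ ¬¬(¬(s ∨ s ∧ ¬r) ∨ ¬(¬r ∧ r ∨ s ∨ s ∧ ¬r) ∧ s)
= r ∧ ¬¬(¬(s ∨ s ∧ ¬r) ∨ ¬(s ∨ s ∧ ¬r) ∧ s)   (complement / identity)
= r ∧ ¬¬¬(s ∨ s ∧ ¬r)   (absorption)
= r ∧ ¬(s ∨ s ∧ ¬r)   (double negation)
= r ∧ ¬s   (absorption)

r ∧ ¬s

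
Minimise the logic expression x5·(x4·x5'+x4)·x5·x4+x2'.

x5·(x4·x5'+x4)·x5·x4+x2'
= x5·x4·x5·x4+x2'   — absorption
= x5·x4+x2'   — idempotence

x5·x4+x2'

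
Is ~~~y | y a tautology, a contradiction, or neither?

~~~y | y
= ~y | y
= 1

tautology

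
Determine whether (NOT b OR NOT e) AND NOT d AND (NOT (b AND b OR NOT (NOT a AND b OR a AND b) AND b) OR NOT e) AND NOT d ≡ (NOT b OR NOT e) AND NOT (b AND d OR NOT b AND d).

E1: (NOT b OR NOT e) AND NOT d AND (NOT (b AND b OR NOT (NOT a AND b OR a AND b) AND b) OR NOT e) AND NOT d
    = (NOT b OR NOT e) AND NOT d AND (NOT (b AND b OR NOT b AND b) OR NOT e) AND NOT d
    = (NOT b OR NOT e) AND NOT d AND (NOT b OR NOT e) AND NOT d
    = (NOT b OR NOT e) AND NOT d
E2: (NOT b OR NOT e) AND NOT (b AND d OR NOT b AND d)
    = (NOT b OR NOT e) AND NOT d
Both reduce to (NOT b OR NOT e) AND NOT d, so they are equivalent.

Yes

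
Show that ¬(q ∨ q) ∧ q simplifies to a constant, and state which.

False

¬(q ∨ q) ∧ q
= ¬q ∧ q
= False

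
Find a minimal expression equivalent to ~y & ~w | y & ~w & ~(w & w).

~y & ~w | y & ~w & ~(w & w)
= ~y & ~w | y & ~w & ~w
= ~y & ~w | y & ~w
= ~w

~w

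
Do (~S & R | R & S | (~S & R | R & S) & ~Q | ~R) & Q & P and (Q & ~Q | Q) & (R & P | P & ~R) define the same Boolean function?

Yes

E1: (~S & R | R & S | (~S & R | R & S) & ~Q | ~R) & Q & P
    = (~S & R | R & S | ~R) & Q & P   (absorption)
    = (R | ~R) & Q & P   (distribution)
    = Q & P   (complement / identity)
E2: (Q & ~Q | Q) & (R & P | P & ~R)
    = Q & (R & P | P & ~R)   (complement / identity)
    = Q & P   (distribution)
Both reduce to Q & P, so they are equivalent.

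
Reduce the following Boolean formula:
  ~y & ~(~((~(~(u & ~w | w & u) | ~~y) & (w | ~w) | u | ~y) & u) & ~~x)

~y & (u | ~x)

~y & ~(~((~(~(u & ~w | w & u) | ~~y) & (w | ~w) | u | ~y) & u) & ~~x)
= ~y & ~(~((~(~u | ~~y) & (w | ~w) | u | ~y) & u) & ~~x)   — distribution
= ~y & ~(~((~(~u | ~~y) | u | ~y) & u) & ~~x)   — complement / identity
= ~y & ~(~((u & ~y | u | ~y) & u) & ~~x)   — De Morgan
= ~y & ~(~((u | ~y) & u) & ~~x)   — absorption
= ~y & ~(~u & ~~x)   — absorption
= ~y & (u | ~x)   — De Morgan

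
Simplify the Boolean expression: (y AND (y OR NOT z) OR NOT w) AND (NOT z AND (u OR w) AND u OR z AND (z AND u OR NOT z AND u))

(y OR NOT w) AND u

(y AND (y OR NOT z) OR NOT w) AND (NOT z AND (u OR w) AND u OR z AND (z AND u OR NOT z AND u))
= (y AND (y OR NOT z) OR NOT w) AND (NOT z AND u OR z AND (z AND u OR NOT z AND u))   (absorption)
= (y AND (y OR NOT z) OR NOT w) AND (NOT z AND u OR z AND u)   (distribution)
= (y AND (y OR NOT z) OR NOT w) AND u   (distribution)
= (y OR NOT w) AND u   (absorption)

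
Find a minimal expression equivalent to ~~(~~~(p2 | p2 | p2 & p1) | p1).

~~(~~~(p2 | p2 | p2 & p1) | p1)
= ~~(~~~(p2 | p2 & p1) | p1)   [idempotence]
= ~~~(p2 | p2 & p1) | p1   [double negation]
= ~(p2 | p2 & p1) | p1   [double negation]
= ~p2 | p1   [absorption]

~p2 | p1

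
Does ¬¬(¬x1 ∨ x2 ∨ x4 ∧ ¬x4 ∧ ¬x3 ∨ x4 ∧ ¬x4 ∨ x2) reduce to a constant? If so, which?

no

¬¬(¬x1 ∨ x2 ∨ x4 ∧ ¬x4 ∧ ¬x3 ∨ x4 ∧ ¬x4 ∨ x2)
= ¬¬(¬x1 ∨ x2 ∨ x4 ∧ ¬x4 ∨ x2)   (absorption)
= ¬¬(¬x1 ∨ x2 ∨ x2)   (complement / identity)
= ¬x1 ∨ x2 ∨ x2   (double negation)
= ¬x1 ∨ x2   (idempotence)
This depends on x1, x2, so it is not a constant.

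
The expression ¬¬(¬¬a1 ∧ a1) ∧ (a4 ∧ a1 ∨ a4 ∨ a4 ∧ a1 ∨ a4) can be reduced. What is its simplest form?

a1 ∧ a4

¬¬(¬¬a1 ∧ a1) ∧ (a4 ∧ a1 ∨ a4 ∨ a4 ∧ a1 ∨ a4)
= ¬¬(a1 ∧ a1) ∧ (a4 ∧ a1 ∨ a4 ∨ a4 ∧ a1 ∨ a4)   — double negation
= ¬¬(a1 ∧ a1) ∧ (a4 ∧ a1 ∨ a4)   — idempotence
= a1 ∧ a1 ∧ (a4 ∧ a1 ∨ a4)   — double negation
= a1 ∧ a1 ∧ a4   — absorption
= a1 ∧ a4   — idempotence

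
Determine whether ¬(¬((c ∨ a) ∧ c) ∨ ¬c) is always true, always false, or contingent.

¬(¬((c ∨ a) ∧ c) ∨ ¬c)
= ¬(¬c ∨ ¬c)   — absorption
= c ∧ c   — De Morgan
= c   — idempotence
This depends on c, so it is not a constant.

contingent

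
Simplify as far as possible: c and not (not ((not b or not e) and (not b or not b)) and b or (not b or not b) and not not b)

c and not (not ((not b or not e) and (not b or not b)) and b or (not b or not b) and not not b)
= c and not (not ((not b or not e) and (not b or not b)) and b or not b and not not b)   (idempotence)
= c and not (not ((not b or not e) and not b) and b or not b and not not b)   (idempotence)
= c and not (not not b and b or not b and not not b)   (absorption)
= c and not not not b   (distribution)
= c and not b   (double negation)

c and not b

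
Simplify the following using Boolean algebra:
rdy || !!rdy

rdy

rdy || !!rdy
= rdy || rdy   (double negation)
= rdy   (idempotence)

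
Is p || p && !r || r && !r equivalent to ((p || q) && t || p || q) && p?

Yes

E1: p || p && !r || r && !r
    = p || p && !r   [complement / identity]
    = p   [absorption]
E2: ((p || q) && t || p || q) && p
    = (p || q) && p   [absorption]
    = p   [absorption]
Both reduce to p, so they are equivalent.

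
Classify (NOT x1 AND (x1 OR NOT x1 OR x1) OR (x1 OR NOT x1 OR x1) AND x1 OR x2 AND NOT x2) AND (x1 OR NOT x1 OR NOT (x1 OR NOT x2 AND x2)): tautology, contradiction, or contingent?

(NOT x1 AND (x1 OR NOT x1 OR x1) OR (x1 OR NOT x1 OR x1) AND x1 OR x2 AND NOT x2) AND (x1 OR NOT x1 OR NOT (x1 OR NOT x2 AND x2))
= (NOT x1 AND (x1 OR NOT x1 OR x1) OR (x1 OR NOT x1 OR x1) AND x1) AND (x1 OR NOT x1 OR NOT (x1 OR NOT x2 AND x2))
= (x1 OR NOT x1 OR x1) AND (x1 OR NOT x1 OR NOT (x1 OR NOT x2 AND x2))
= x1 AND NOT (x1 OR NOT x2 AND x2) OR x1 OR NOT x1
= x1 AND NOT x1 OR x1 OR NOT x1
= x1 OR NOT x1
= TRUE

tautology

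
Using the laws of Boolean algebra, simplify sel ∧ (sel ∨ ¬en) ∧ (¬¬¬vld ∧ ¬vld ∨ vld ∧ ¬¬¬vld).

sel ∧ (sel ∨ ¬en) ∧ (¬¬¬vld ∧ ¬vld ∨ vld ∧ ¬¬¬vld)
= sel ∧ (¬¬¬vld ∧ ¬vld ∨ vld ∧ ¬¬¬vld)   [absorption]
= sel ∧ ¬¬¬vld   [distribution]
= sel ∧ ¬vld   [double negation]

sel ∧ ¬vld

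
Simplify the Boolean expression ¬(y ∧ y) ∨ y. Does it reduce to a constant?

¬(y ∧ y) ∨ y
= ¬y ∨ y   [idempotence]
= True   [complement]

True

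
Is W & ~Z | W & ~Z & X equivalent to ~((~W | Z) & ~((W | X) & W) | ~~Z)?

Yes

E1: W & ~Z | W & ~Z & X
    = W & ~Z   [absorption]
E2: ~((~W | Z) & ~((W | X) & W) | ~~Z)
    = ~((~W | Z) & ~W | ~~Z)   [absorption]
    = ~(~W | ~~Z)   [absorption]
    = W & ~Z   [De Morgan]
Both reduce to W & ~Z, so they are equivalent.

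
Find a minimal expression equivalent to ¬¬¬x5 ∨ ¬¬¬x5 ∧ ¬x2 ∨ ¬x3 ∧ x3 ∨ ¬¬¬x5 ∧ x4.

¬x5

¬¬¬x5 ∨ ¬¬¬x5 ∧ ¬x2 ∨ ¬x3 ∧ x3 ∨ ¬¬¬x5 ∧ x4
= ¬¬¬x5 ∨ ¬x3 ∧ x3 ∨ ¬¬¬x5 ∧ x4
= ¬¬¬x5 ∨ ¬¬¬x5 ∧ x4
= ¬¬¬x5
= ¬x5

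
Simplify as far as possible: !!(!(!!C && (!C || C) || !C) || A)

!!(!(!!C && (!C || C) || !C) || A)
= !!(!(!!C || !C) || A)
= !!(!C && C || A)
= !!A
= A

A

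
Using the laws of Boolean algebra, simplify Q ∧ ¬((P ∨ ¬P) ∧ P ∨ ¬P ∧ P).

Q ∧ ¬P

Q ∧ ¬((P ∨ ¬P) ∧ P ∨ ¬P ∧ P)
= Q ∧ ¬(P ∨ ¬P ∧ P)
= Q ∧ ¬P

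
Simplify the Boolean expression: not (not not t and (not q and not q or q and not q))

not (not not t and (not q and not q or q and not q))
= not (not not t and not q)   (distribution)
= not t or q   (De Morgan)

not t or q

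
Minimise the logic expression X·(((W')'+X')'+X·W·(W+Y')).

X

X·(((W')'+X')'+X·W·(W+Y'))
= X·(W'·X+X·W·(W+Y'))   — De Morgan
= X·(W'·X+X·W)   — absorption
= X·X   — distribution
= X   — idempotence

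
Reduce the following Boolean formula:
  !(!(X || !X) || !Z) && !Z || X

X

!(!(X || !X) || !Z) && !Z || X
= (X || !X) && Z && !Z || X   [De Morgan]
= Z && !Z || X   [complement / identity]
= X   [complement / identity]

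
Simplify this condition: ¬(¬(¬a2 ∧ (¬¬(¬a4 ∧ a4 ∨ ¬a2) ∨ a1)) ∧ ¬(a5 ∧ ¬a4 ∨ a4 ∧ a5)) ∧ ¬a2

¬(¬(¬a2 ∧ (¬¬(¬a4 ∧ a4 ∨ ¬a2) ∨ a1)) ∧ ¬(a5 ∧ ¬a4 ∨ a4 ∧ a5)) ∧ ¬a2
= ¬(¬(¬a2 ∧ (¬a4 ∧ a4 ∨ ¬a2 ∨ a1)) ∧ ¬(a5 ∧ ¬a4 ∨ a4 ∧ a5)) ∧ ¬a2   — double negation
= ¬(¬(¬a2 ∧ (¬a2 ∨ a1)) ∧ ¬(a5 ∧ ¬a4 ∨ a4 ∧ a5)) ∧ ¬a2   — complement / identity
= ¬(¬¬a2 ∧ ¬(a5 ∧ ¬a4 ∨ a4 ∧ a5)) ∧ ¬a2   — absorption
= ¬(¬¬a2 ∧ ¬a5) ∧ ¬a2   — distribution
= (¬a2 ∨ a5) ∧ ¬a2   — De Morgan
= ¬a2   — absorption

¬a2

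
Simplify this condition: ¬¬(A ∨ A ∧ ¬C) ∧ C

¬¬(A ∨ A ∧ ¬C) ∧ C
= ¬¬A ∧ C   (absorption)
= A ∧ C   (double negation)

A ∧ C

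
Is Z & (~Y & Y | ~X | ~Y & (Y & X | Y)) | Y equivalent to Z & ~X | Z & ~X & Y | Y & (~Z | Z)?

Yes

E1: Z & (~Y & Y | ~X | ~Y & (Y & X | Y)) | Y
    = Z & (~X | ~Y & (Y & X | Y)) | Y   [complement / identity]
    = Z & (~X | ~Y & Y) | Y   [absorption]
    = Z & ~X | Y   [complement / identity]
E2: Z & ~X | Z & ~X & Y | Y & (~Z | Z)
    = Z & ~X | Y & (~Z | Z)   [absorption]
    = Z & ~X | Y   [complement / identity]
Both reduce to Z & ~X | Y, so they are equivalent.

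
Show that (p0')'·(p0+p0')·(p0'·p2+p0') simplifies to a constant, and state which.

(p0')'·(p0+p0')·(p0'·p2+p0')
= (p0')'·(p0'·p2+p0')
= p0·(p0'·p2+p0')
= p0·p0'
= 0

0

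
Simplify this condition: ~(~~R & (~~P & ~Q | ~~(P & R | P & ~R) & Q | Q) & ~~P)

~(~~R & (~~P & ~Q | ~~(P & R | P & ~R) & Q | Q) & ~~P)
= ~(~~R & (~~P & ~Q | ~~P & Q | Q) & ~~P)   — distribution
= ~(~~R & (~~P | Q) & ~~P)   — distribution
= ~(~~R & ~~P)   — absorption
= ~R | ~P   — De Morgan

~R | ~P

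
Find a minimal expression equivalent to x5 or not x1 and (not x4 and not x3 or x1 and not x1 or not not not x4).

x5 or not x1 and (not x4 and not x3 or x1 and not x1 or not not not x4)
= x5 or not x1 and (not x4 and not x3 or not not not x4)   [complement / identity]
= x5 or not x1 and (not x4 and not x3 or not x4)   [double negation]
= x5 or not x1 and not x4   [absorption]

x5 or not x1 and not x4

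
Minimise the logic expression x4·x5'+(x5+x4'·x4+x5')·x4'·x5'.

x5'

x4·x5'+(x5+x4'·x4+x5')·x4'·x5'
= x4·x5'+(x5+x5')·x4'·x5'
= x4·x5'+x4'·x5'
= x5'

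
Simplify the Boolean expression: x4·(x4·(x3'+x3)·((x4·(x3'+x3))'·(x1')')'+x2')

x4·(x4·(x3'+x3)·((x4·(x3'+x3))'·(x1')')'+x2')
= x4·(x4·(x3'+x3)·(x4·(x3'+x3)+x1')+x2')   (De Morgan)
= x4·(x4·(x3'+x3)+x2')   (absorption)
= x4·(x4+x2')   (complement / identity)
= x4   (absorption)

x4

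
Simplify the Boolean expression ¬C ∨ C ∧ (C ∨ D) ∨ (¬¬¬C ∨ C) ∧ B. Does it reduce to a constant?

¬C ∨ C ∧ (C ∨ D) ∨ (¬¬¬C ∨ C) ∧ B
= ¬C ∨ C ∨ (¬¬¬C ∨ C) ∧ B
= ¬C ∨ C ∨ (¬C ∨ C) ∧ B
= ¬C ∨ C
= True

True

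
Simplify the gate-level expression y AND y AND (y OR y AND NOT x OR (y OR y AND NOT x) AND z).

y

y AND y AND (y OR y AND NOT x OR (y OR y AND NOT x) AND z)
= y AND y AND (y OR y AND NOT x)   — absorption
= y AND y AND y   — absorption
= y AND y   — idempotence
= y   — idempotence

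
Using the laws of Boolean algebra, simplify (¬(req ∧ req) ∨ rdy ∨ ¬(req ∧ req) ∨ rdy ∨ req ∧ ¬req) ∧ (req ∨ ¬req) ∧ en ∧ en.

(¬req ∨ rdy) ∧ en

(¬(req ∧ req) ∨ rdy ∨ ¬(req ∧ req) ∨ rdy ∨ req ∧ ¬req) ∧ (req ∨ ¬req) ∧ en ∧ en
= (¬(req ∧ req) ∨ rdy ∨ ¬(req ∧ req) ∨ rdy ∨ req ∧ ¬req) ∧ en ∧ en   [complement / identity]
= (¬(req ∧ req) ∨ rdy ∨ req ∧ ¬req) ∧ en ∧ en   [idempotence]
= (¬(req ∧ req) ∨ rdy) ∧ en ∧ en   [complement / identity]
= (¬(req ∧ req) ∨ rdy) ∧ en   [idempotence]
= (¬req ∨ rdy) ∧ en   [idempotence]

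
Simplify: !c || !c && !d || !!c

true

!c || !c && !d || !!c
= !c || !c && !d || c   [double negation]
= !c || c   [absorption]
= true   [complement]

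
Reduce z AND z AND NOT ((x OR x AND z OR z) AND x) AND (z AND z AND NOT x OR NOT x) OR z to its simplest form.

z AND z AND NOT ((x OR x AND z OR z) AND x) AND (z AND z AND NOT x OR NOT x) OR z
= z AND z AND NOT ((x OR z) AND x) AND (z AND z AND NOT x OR NOT x) OR z
= z AND z AND NOT x AND (z AND z AND NOT x OR NOT x) OR z
= z AND z AND NOT x OR z
= z AND NOT x OR z
= z

z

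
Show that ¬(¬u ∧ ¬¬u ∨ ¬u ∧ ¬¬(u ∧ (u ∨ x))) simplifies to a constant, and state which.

True

¬(¬u ∧ ¬¬u ∨ ¬u ∧ ¬¬(u ∧ (u ∨ x)))
= ¬(¬u ∧ ¬¬u ∨ ¬u ∧ ¬¬u)   [absorption]
= ¬(¬u ∧ ¬¬u)   [idempotence]
= u ∨ ¬u   [De Morgan]
= True   [complement]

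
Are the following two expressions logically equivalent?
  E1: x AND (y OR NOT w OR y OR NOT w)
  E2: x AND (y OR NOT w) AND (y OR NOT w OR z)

E1: x AND (y OR NOT w OR y OR NOT w)
    = x AND (y OR NOT w)
E2: x AND (y OR NOT w) AND (y OR NOT w OR z)
    = x AND (y OR NOT w)
Both reduce to x AND (y OR NOT w), so they are equivalent.

Yes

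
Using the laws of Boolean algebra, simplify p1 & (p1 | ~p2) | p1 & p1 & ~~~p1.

p1

p1 & (p1 | ~p2) | p1 & p1 & ~~~p1
= p1 | p1 & p1 & ~~~p1   (absorption)
= p1 | p1 & ~~~p1   (idempotence)
= p1 | p1 & ~p1   (double negation)
= p1   (complement / identity)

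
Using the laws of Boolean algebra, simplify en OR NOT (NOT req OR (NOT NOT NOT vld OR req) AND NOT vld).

en OR req AND vld

en OR NOT (NOT req OR (NOT NOT NOT vld OR req) AND NOT vld)
= en OR NOT (NOT req OR (NOT vld OR req) AND NOT vld)
= en OR NOT (NOT req OR NOT vld)
= en OR req AND vld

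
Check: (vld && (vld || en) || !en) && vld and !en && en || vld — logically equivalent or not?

Yes

E1: (vld && (vld || en) || !en) && vld
    = (vld || !en) && vld   — absorption
    = vld   — absorption
E2: !en && en || vld
    = vld   — complement / identity
Both reduce to vld, so they are equivalent.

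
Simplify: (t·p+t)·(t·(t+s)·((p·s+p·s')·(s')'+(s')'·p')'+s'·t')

(t·p+t)·(t·(t+s)·((p·s+p·s')·(s')'+(s')'·p')'+s'·t')
= (t·p+t)·(t·((p·s+p·s')·(s')'+(s')'·p')'+s'·t')   — absorption
= (t·p+t)·(t·(p·(s')'+(s')'·p')'+s'·t')   — distribution
= (t·p+t)·(t·((s')')'+s'·t')   — distribution
= (t·p+t)·(t·s'+s'·t')   — double negation
= (t·p+t)·s'   — distribution
= t·s'   — absorption

t·s'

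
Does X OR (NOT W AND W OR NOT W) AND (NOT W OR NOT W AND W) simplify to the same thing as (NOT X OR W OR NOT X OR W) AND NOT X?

No

E1: X OR (NOT W AND W OR NOT W) AND (NOT W OR NOT W AND W)
    = X OR NOT W AND W OR NOT W AND NOT W   — distribution
    = X OR NOT W   — distribution
E2: (NOT X OR W OR NOT X OR W) AND NOT X
    = (NOT X OR W) AND NOT X   — idempotence
    = NOT X   — absorption
These differ: at W=0, X=1, E1 = 1 but E2 = 0.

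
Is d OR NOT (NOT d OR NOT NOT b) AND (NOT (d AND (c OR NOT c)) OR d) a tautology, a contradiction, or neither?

neither

d OR NOT (NOT d OR NOT NOT b) AND (NOT (d AND (c OR NOT c)) OR d)
= d OR NOT (NOT d OR NOT NOT b) AND (NOT d OR d)   (complement / identity)
= d OR NOT (NOT d OR NOT NOT b)   (complement / identity)
= d OR d AND NOT b   (De Morgan)
= d   (absorption)
This depends on d, so it is not a constant.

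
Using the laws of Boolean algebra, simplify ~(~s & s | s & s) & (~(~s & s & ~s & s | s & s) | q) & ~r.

~s & ~r

~(~s & s | s & s) & (~(~s & s & ~s & s | s & s) | q) & ~r
= ~(~s & s | s & s) & (~(~s & s | s & s) | q) & ~r   (idempotence)
= ~(~s & s | s & s) & ~r   (absorption)
= ~s & ~r   (distribution)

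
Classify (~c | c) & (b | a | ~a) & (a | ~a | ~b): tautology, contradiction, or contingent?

(~c | c) & (b | a | ~a) & (a | ~a | ~b)
= (b | a | ~a) & (a | ~a | ~b)   (complement / identity)
= a | ~a | b & ~b   (distribution)
= a | ~a   (complement / identity)
= 1   (complement)

tautology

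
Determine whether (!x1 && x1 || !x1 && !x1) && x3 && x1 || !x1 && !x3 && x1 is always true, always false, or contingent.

always false

(!x1 && x1 || !x1 && !x1) && x3 && x1 || !x1 && !x3 && x1
= ((!x1 && x1 || !x1 && !x1) && x3 || !x1 && !x3) && x1   — distribution
= (!x1 && x3 || !x1 && !x3) && x1   — distribution
= !x1 && x1   — distribution
= false   — complement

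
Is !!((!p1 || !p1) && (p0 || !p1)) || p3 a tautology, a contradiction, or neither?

neither

!!((!p1 || !p1) && (p0 || !p1)) || p3
= !!(!p1 || !p1 && p0) || p3   [distribution]
= !!!p1 || p3   [absorption]
= !p1 || p3   [double negation]
This depends on p1, p3, so it is not a constant.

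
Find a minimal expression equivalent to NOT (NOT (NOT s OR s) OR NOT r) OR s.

NOT (NOT (NOT s OR s) OR NOT r) OR s
= (NOT s OR s) AND r OR s   (De Morgan)
= r OR s   (complement / identity)

r OR s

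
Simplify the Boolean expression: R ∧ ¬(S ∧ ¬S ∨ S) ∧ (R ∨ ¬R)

R ∧ ¬(S ∧ ¬S ∨ S) ∧ (R ∨ ¬R)
= R ∧ ¬(S ∧ ¬S ∨ S)
= R ∧ ¬S

R ∧ ¬S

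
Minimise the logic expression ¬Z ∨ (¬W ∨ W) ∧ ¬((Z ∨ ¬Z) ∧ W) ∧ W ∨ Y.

¬Z ∨ Y

¬Z ∨ (¬W ∨ W) ∧ ¬((Z ∨ ¬Z) ∧ W) ∧ W ∨ Y
= ¬Z ∨ (¬W ∨ W) ∧ ¬W ∧ W ∨ Y   [complement / identity]
= ¬Z ∨ ¬W ∧ W ∨ Y   [complement / identity]
= ¬Z ∨ Y   [complement / identity]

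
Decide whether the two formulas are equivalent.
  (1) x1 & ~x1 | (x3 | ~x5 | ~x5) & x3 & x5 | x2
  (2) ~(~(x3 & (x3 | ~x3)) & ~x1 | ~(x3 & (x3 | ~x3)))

No

E1: x1 & ~x1 | (x3 | ~x5 | ~x5) & x3 & x5 | x2
    = (x3 | ~x5 | ~x5) & x3 & x5 | x2   (complement / identity)
    = (x3 | ~x5) & x3 & x5 | x2   (idempotence)
    = x3 & x5 | x2   (absorption)
E2: ~(~(x3 & (x3 | ~x3)) & ~x1 | ~(x3 & (x3 | ~x3)))
    = ~~(x3 & (x3 | ~x3))   (absorption)
    = x3 & (x3 | ~x3)   (double negation)
    = x3   (complement / identity)
These differ: at x1=0, x2=0, x3=1, x5=0, E1 = 0 but E2 = 1.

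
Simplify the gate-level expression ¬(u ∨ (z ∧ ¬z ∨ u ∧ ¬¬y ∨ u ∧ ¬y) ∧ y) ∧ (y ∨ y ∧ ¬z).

¬(u ∨ (z ∧ ¬z ∨ u ∧ ¬¬y ∨ u ∧ ¬y) ∧ y) ∧ (y ∨ y ∧ ¬z)
= ¬(u ∨ (z ∧ ¬z ∨ u ∧ ¬¬y ∨ u ∧ ¬y) ∧ y) ∧ y   [absorption]
= ¬(u ∨ (u ∧ ¬¬y ∨ u ∧ ¬y) ∧ y) ∧ y   [complement / identity]
= ¬(u ∨ (u ∧ y ∨ u ∧ ¬y) ∧ y) ∧ y   [double negation]
= ¬(u ∨ u ∧ y) ∧ y   [distribution]
= ¬u ∧ y   [absorption]

¬u ∧ y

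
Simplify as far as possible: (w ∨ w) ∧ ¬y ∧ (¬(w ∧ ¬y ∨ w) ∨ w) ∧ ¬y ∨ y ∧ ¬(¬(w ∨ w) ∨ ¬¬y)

(w ∨ w) ∧ ¬y ∧ (¬(w ∧ ¬y ∨ w) ∨ w) ∧ ¬y ∨ y ∧ ¬(¬(w ∨ w) ∨ ¬¬y)
= (w ∨ w) ∧ ¬y ∧ (¬w ∨ w) ∧ ¬y ∨ y ∧ ¬(¬(w ∨ w) ∨ ¬¬y)   [absorption]
= (w ∨ w) ∧ ¬y ∧ (¬w ∨ w) ∧ ¬y ∨ y ∧ (w ∨ w) ∧ ¬y   [De Morgan]
= (w ∨ w) ∧ ¬y ∧ ¬y ∨ y ∧ (w ∨ w) ∧ ¬y   [complement / identity]
= (w ∨ w) ∧ ¬y   [distribution]
= w ∧ ¬y   [idempotence]

w ∧ ¬y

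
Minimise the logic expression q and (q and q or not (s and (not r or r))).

q

q and (q and q or not (s and (not r or r)))
= q and (q and q or not s)   (complement / identity)
= q and (q or not s)   (idempotence)
= q   (absorption)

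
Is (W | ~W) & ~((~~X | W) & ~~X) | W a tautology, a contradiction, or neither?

neither

(W | ~W) & ~((~~X | W) & ~~X) | W
= (W | ~W) & ~~~X | W   [absorption]
= ~~~X | W   [complement / identity]
= ~X | W   [double negation]
This depends on W, X, so it is not a constant.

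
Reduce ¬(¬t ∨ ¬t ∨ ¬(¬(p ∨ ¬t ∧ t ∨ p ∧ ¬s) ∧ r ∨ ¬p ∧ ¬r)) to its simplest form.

¬(¬t ∨ ¬t ∨ ¬(¬(p ∨ ¬t ∧ t ∨ p ∧ ¬s) ∧ r ∨ ¬p ∧ ¬r))
= ¬(¬t ∨ ¬(¬(p ∨ ¬t ∧ t ∨ p ∧ ¬s) ∧ r ∨ ¬p ∧ ¬r))   (idempotence)
= ¬(¬t ∨ ¬(¬(p ∨ p ∧ ¬s) ∧ r ∨ ¬p ∧ ¬r))   (complement / identity)
= t ∧ (¬(p ∨ p ∧ ¬s) ∧ r ∨ ¬p ∧ ¬r)   (De Morgan)
= t ∧ (¬p ∧ r ∨ ¬p ∧ ¬r)   (absorption)
= t ∧ ¬p   (distribution)

t ∧ ¬p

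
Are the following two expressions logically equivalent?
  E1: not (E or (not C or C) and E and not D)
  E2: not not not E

Yes

E1: not (E or (not C or C) and E and not D)
    = not (E or E and not D)   [complement / identity]
    = not E   [absorption]
E2: not not not E
    = not E   [double negation]
Both reduce to not E, so they are equivalent.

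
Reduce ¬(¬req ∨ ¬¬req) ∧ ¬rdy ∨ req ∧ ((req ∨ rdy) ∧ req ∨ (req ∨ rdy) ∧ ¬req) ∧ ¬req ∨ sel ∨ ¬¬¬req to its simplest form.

sel ∨ ¬req

¬(¬req ∨ ¬¬req) ∧ ¬rdy ∨ req ∧ ((req ∨ rdy) ∧ req ∨ (req ∨ rdy) ∧ ¬req) ∧ ¬req ∨ sel ∨ ¬¬¬req
= ¬(¬req ∨ ¬¬req) ∧ ¬rdy ∨ req ∧ (req ∨ rdy) ∧ ¬req ∨ sel ∨ ¬¬¬req   [distribution]
= req ∧ ¬req ∧ ¬rdy ∨ req ∧ (req ∨ rdy) ∧ ¬req ∨ sel ∨ ¬¬¬req   [De Morgan]
= req ∧ ¬req ∧ ¬rdy ∨ req ∧ ¬req ∨ sel ∨ ¬¬¬req   [absorption]
= req ∧ ¬req ∧ ¬rdy ∨ req ∧ ¬req ∨ sel ∨ ¬req   [double negation]
= req ∧ ¬req ∨ sel ∨ ¬req   [absorption]
= sel ∨ ¬req   [complement / identity]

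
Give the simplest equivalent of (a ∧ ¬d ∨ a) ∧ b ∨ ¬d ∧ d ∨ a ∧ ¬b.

a

(a ∧ ¬d ∨ a) ∧ b ∨ ¬d ∧ d ∨ a ∧ ¬b
= (a ∧ ¬d ∨ a) ∧ b ∨ a ∧ ¬b   [complement / identity]
= a ∧ b ∨ a ∧ ¬b   [absorption]
= a   [distribution]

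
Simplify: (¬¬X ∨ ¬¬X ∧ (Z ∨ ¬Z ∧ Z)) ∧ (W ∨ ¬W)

(¬¬X ∨ ¬¬X ∧ (Z ∨ ¬Z ∧ Z)) ∧ (W ∨ ¬W)
= (¬¬X ∨ ¬¬X ∧ Z) ∧ (W ∨ ¬W)
= ¬¬X ∨ ¬¬X ∧ Z
= ¬¬X
= X

X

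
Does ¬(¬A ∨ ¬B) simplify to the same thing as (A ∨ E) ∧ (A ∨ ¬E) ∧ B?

Yes

E1: ¬(¬A ∨ ¬B)
    = A ∧ B   — De Morgan
E2: (A ∨ E) ∧ (A ∨ ¬E) ∧ B
    = (E ∧ ¬E ∨ A) ∧ B   — distribution
    = A ∧ B   — complement / identity
Both reduce to A ∧ B, so they are equivalent.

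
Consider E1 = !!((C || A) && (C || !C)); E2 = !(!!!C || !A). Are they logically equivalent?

No

E1: !!((C || A) && (C || !C))
    = (C || A) && (C || !C)   — double negation
    = C || A   — complement / identity
E2: !(!!!C || !A)
    = !!C && A   — De Morgan
    = C && A   — double negation
These differ: at A=1, C=0, E1 = 1 but E2 = 0.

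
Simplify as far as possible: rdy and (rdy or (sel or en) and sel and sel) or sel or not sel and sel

rdy and (rdy or (sel or en) and sel and sel) or sel or not sel and sel
= rdy and (rdy or sel and sel) or sel or not sel and sel   (absorption)
= rdy and (rdy or sel) or sel or not sel and sel   (idempotence)
= rdy and (rdy or sel) or sel   (complement / identity)
= rdy or sel   (absorption)

rdy or sel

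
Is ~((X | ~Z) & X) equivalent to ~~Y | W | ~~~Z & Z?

No

E1: ~((X | ~Z) & X)
    = ~X   (absorption)
E2: ~~Y | W | ~~~Z & Z
    = ~~Y | W | ~Z & Z   (double negation)
    = ~~Y | W   (complement / identity)
    = Y | W   (double negation)
These differ: at W=1, X=1, Y=1, Z=0, E1 = 0 but E2 = 1.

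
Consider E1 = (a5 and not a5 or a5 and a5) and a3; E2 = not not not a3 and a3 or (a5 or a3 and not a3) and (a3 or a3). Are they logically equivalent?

Yes

E1: (a5 and not a5 or a5 and a5) and a3
    = a5 and a3   (distribution)
E2: not not not a3 and a3 or (a5 or a3 and not a3) and (a3 or a3)
    = not not not a3 and a3 or (a5 or a3 and not a3) and a3   (idempotence)
    = not a3 and a3 or (a5 or a3 and not a3) and a3   (double negation)
    = not a3 and a3 or a5 and a3   (complement / identity)
    = a5 and a3   (complement / identity)
Both reduce to a5 and a3, so they are equivalent.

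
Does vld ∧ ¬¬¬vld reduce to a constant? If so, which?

vld ∧ ¬¬¬vld
= vld ∧ ¬vld
= False

yes, False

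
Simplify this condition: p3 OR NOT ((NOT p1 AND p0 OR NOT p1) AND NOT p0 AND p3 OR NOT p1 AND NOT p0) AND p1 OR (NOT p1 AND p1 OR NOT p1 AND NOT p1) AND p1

p3 OR NOT ((NOT p1 AND p0 OR NOT p1) AND NOT p0 AND p3 OR NOT p1 AND NOT p0) AND p1 OR (NOT p1 AND p1 OR NOT p1 AND NOT p1) AND p1
= p3 OR NOT (NOT p1 AND NOT p0 AND p3 OR NOT p1 AND NOT p0) AND p1 OR (NOT p1 AND p1 OR NOT p1 AND NOT p1) AND p1
= p3 OR NOT (NOT p1 AND NOT p0) AND p1 OR (NOT p1 AND p1 OR NOT p1 AND NOT p1) AND p1
= p3 OR NOT (NOT p1 AND NOT p0) AND p1 OR NOT p1 AND p1
= p3 OR NOT (NOT p1 AND NOT p0) AND p1
= p3 OR (p1 OR p0) AND p1
= p3 OR p1

p3 OR p1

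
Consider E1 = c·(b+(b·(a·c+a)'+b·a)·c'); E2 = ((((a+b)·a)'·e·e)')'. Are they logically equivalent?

E1: c·(b+(b·(a·c+a)'+b·a)·c')
    = c·(b+(b·a'+b·a)·c')   (absorption)
    = c·(b+b·c')   (distribution)
    = c·b   (absorption)
E2: ((((a+b)·a)'·e·e)')'
    = ((a'·e·e)')'   (absorption)
    = a'·e·e   (double negation)
    = a'·e   (idempotence)
These differ: at a=0, b=1, c=0, e=1, E1 = 0 but E2 = 1.

No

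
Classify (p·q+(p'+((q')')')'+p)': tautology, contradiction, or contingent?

contingent

(p·q+(p'+((q')')')'+p)'
= (p·q+(p'+q')'+p)'
= (p·q+p·q+p)'
= (p·q+p)'
= p'
This depends on p, so it is not a constant.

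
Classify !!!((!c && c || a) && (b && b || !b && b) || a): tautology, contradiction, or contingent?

contingent

!!!((!c && c || a) && (b && b || !b && b) || a)
= !!!((!c && c || a) && b || a)
= !!!(a && b || a)
= !(a && b || a)
= !a
This depends on a, so it is not a constant.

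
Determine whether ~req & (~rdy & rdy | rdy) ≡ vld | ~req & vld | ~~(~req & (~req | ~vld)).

No

E1: ~req & (~rdy & rdy | rdy)
    = ~req & rdy   [complement / identity]
E2: vld | ~req & vld | ~~(~req & (~req | ~vld))
    = vld | ~req & vld | ~~~req   [absorption]
    = vld | ~req & vld | ~req   [double negation]
    = vld | ~req   [absorption]
These differ: at rdy=0, req=0, vld=1, E1 = 0 but E2 = 1.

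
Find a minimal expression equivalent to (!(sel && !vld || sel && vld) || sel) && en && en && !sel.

(!(sel && !vld || sel && vld) || sel) && en && en && !sel
= (!sel || sel) && en && en && !sel   [distribution]
= en && en && !sel   [complement / identity]
= en && !sel   [idempotence]

en && !sel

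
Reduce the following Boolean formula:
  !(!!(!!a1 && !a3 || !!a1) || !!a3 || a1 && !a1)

!(!!(!!a1 && !a3 || !!a1) || !!a3 || a1 && !a1)
= !(!!a1 && !a3 || !!a1 || !!a3 || a1 && !a1)   (double negation)
= !(!!a1 || !!a3 || a1 && !a1)   (absorption)
= !(!!a1 || !!a3)   (complement / identity)
= !a1 && !a3   (De Morgan)

!a1 && !a3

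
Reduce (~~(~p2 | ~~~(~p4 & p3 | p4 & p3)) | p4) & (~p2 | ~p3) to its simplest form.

~p2 | ~p3

(~~(~p2 | ~~~(~p4 & p3 | p4 & p3)) | p4) & (~p2 | ~p3)
= (~~(~p2 | ~~~p3) | p4) & (~p2 | ~p3)   (distribution)
= (~p2 | ~~~p3 | p4) & (~p2 | ~p3)   (double negation)
= (~p2 | ~p3 | p4) & (~p2 | ~p3)   (double negation)
= ~p2 | ~p3   (absorption)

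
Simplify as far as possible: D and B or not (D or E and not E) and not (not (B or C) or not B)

B

D and B or not (D or E and not E) and not (not (B or C) or not B)
= D and B or not D and not (not (B or C) or not B)
= D and B or not D and (B or C) and B
= D and B or not D and B
= B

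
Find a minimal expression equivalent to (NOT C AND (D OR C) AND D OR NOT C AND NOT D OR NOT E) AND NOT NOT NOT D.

(NOT C AND (D OR C) AND D OR NOT C AND NOT D OR NOT E) AND NOT NOT NOT D
= (NOT C AND D OR NOT C AND NOT D OR NOT E) AND NOT NOT NOT D   (absorption)
= (NOT C OR NOT E) AND NOT NOT NOT D   (distribution)
= (NOT C OR NOT E) AND NOT D   (double negation)

(NOT C OR NOT E) AND NOT D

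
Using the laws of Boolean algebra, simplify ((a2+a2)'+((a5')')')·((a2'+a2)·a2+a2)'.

((a2+a2)'+((a5')')')·((a2'+a2)·a2+a2)'
= ((a2+a2)'+((a5')')')·(a2+a2)'   (complement / identity)
= ((a2+a2)'+a5')·(a2+a2)'   (double negation)
= (a2+a2)'   (absorption)
= a2'   (idempotence)

a2'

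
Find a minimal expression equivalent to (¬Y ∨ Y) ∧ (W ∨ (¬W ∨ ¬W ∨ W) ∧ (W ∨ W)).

(¬Y ∨ Y) ∧ (W ∨ (¬W ∨ ¬W ∨ W) ∧ (W ∨ W))
= (¬Y ∨ Y) ∧ (W ∨ (¬W ∨ ¬W ∨ W) ∧ W)   [idempotence]
= W ∨ (¬W ∨ ¬W ∨ W) ∧ W   [complement / identity]
= W ∨ (¬W ∨ W) ∧ W   [idempotence]
= W ∨ W   [complement / identity]
= W   [idempotence]

W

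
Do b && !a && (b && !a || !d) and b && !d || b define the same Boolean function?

No

E1: b && !a && (b && !a || !d)
    = b && !a   — absorption
E2: b && !d || b
    = b   — absorption
These differ: at a=1, b=1, d=0, E1 = 0 but E2 = 1.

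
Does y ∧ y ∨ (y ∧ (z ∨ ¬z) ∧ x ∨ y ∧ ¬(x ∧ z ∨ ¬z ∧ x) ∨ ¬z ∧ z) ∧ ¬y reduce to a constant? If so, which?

y ∧ y ∨ (y ∧ (z ∨ ¬z) ∧ x ∨ y ∧ ¬(x ∧ z ∨ ¬z ∧ x) ∨ ¬z ∧ z) ∧ ¬y
= y ∧ y ∨ (y ∧ (z ∨ ¬z) ∧ x ∨ y ∧ ¬(x ∧ z ∨ ¬z ∧ x)) ∧ ¬y
= y ∧ y ∨ (y ∧ x ∨ y ∧ ¬(x ∧ z ∨ ¬z ∧ x)) ∧ ¬y
= y ∧ y ∨ (y ∧ x ∨ y ∧ ¬x) ∧ ¬y
= y ∧ y ∨ y ∧ ¬y
= y
This depends on y, so it is not a constant.

no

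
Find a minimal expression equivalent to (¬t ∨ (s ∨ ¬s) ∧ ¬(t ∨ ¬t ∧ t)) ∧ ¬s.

(¬t ∨ (s ∨ ¬s) ∧ ¬(t ∨ ¬t ∧ t)) ∧ ¬s
= (¬t ∨ (s ∨ ¬s) ∧ ¬t) ∧ ¬s   — complement / identity
= (¬t ∨ ¬t) ∧ ¬s   — complement / identity
= ¬t ∧ ¬s   — idempotence

¬t ∧ ¬s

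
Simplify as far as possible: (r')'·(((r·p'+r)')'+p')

r

(r')'·(((r·p'+r)')'+p')
= (r')'·((r')'+p')
= (r')'
= r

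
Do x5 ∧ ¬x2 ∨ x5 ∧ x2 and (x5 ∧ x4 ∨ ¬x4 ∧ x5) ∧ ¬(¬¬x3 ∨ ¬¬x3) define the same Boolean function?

E1: x5 ∧ ¬x2 ∨ x5 ∧ x2
    = x5   — distribution
E2: (x5 ∧ x4 ∨ ¬x4 ∧ x5) ∧ ¬(¬¬x3 ∨ ¬¬x3)
    = (x5 ∧ x4 ∨ ¬x4 ∧ x5) ∧ ¬¬¬x3   — idempotence
    = x5 ∧ ¬¬¬x3   — distribution
    = x5 ∧ ¬x3   — double negation
These differ: at x2=0, x3=1, x4=0, x5=1, E1 = 1 but E2 = 0.

No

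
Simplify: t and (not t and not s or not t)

t and (not t and not s or not t)
= t and not t   — absorption
= False   — complement

False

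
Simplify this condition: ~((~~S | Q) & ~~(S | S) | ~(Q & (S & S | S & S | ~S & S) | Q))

~((~~S | Q) & ~~(S | S) | ~(Q & (S & S | S & S | ~S & S) | Q))
= ~((~~S | Q) & ~~(S | S) | ~(Q & (S & S | ~S & S) | Q))   — idempotence
= ~((~~S | Q) & ~~S | ~(Q & (S & S | ~S & S) | Q))   — idempotence
= ~(~~S | ~(Q & (S & S | ~S & S) | Q))   — absorption
= ~(~~S | ~(Q & S | Q))   — distribution
= ~S & (Q & S | Q)   — De Morgan
= ~S & Q   — absorption

~S & Q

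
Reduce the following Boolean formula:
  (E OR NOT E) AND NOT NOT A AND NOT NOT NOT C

(E OR NOT E) AND NOT NOT A AND NOT NOT NOT C
= NOT NOT A AND NOT NOT NOT C   — complement / identity
= NOT NOT A AND NOT C   — double negation
= A AND NOT C   — double negation

A AND NOT C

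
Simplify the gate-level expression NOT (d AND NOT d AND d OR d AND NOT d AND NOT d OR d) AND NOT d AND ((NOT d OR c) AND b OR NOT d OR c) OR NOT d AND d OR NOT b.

NOT d OR NOT b

NOT (d AND NOT d AND d OR d AND NOT d AND NOT d OR d) AND NOT d AND ((NOT d OR c) AND b OR NOT d OR c) OR NOT d AND d OR NOT b
= NOT (d AND NOT d AND d OR d AND NOT d AND NOT d OR d) AND NOT d AND (NOT d OR c) OR NOT d AND d OR NOT b
= NOT (d AND NOT d OR d) AND NOT d AND (NOT d OR c) OR NOT d AND d OR NOT b
= NOT (d AND NOT d OR d) AND NOT d OR NOT d AND d OR NOT b
= NOT d AND NOT d OR NOT d AND d OR NOT b
= NOT d OR NOT b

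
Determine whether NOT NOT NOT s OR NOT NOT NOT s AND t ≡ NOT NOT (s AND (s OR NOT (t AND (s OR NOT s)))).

E1: NOT NOT NOT s OR NOT NOT NOT s AND t
    = NOT NOT NOT s
    = NOT s
E2: NOT NOT (s AND (s OR NOT (t AND (s OR NOT s))))
    = NOT NOT (s AND (s OR NOT t))
    = s AND (s OR NOT t)
    = s
These differ: at s=0, t=0, E1 = 1 but E2 = 0.

No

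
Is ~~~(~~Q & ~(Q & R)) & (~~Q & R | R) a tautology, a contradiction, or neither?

~~~(~~Q & ~(Q & R)) & (~~Q & R | R)
= ~(~~Q & ~(Q & R)) & (~~Q & R | R)
= ~(~~Q & ~(Q & R)) & (Q & R | R)
= (~Q | Q & R) & (Q & R | R)
= ~Q & R | Q & R
= R
This depends on R, so it is not a constant.

neither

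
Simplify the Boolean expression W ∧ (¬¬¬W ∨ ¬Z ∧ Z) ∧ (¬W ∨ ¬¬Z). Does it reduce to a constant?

W ∧ (¬¬¬W ∨ ¬Z ∧ Z) ∧ (¬W ∨ ¬¬Z)
= W ∧ (¬W ∨ ¬Z ∧ Z) ∧ (¬W ∨ ¬¬Z)   [double negation]
= W ∧ (¬W ∨ ¬Z ∧ Z) ∧ (¬W ∨ Z)   [double negation]
= W ∧ ¬W ∧ (¬W ∨ Z)   [complement / identity]
= W ∧ ¬W   [absorption]
= False   [complement]

False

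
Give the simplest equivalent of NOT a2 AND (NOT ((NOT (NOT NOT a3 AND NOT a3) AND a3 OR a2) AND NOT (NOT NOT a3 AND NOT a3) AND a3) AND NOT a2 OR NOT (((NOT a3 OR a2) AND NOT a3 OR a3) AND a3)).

NOT a2 AND (NOT ((NOT (NOT NOT a3 AND NOT a3) AND a3 OR a2) AND NOT (NOT NOT a3 AND NOT a3) AND a3) AND NOT a2 OR NOT (((NOT a3 OR a2) AND NOT a3 OR a3) AND a3))
= NOT a2 AND (NOT (NOT (NOT NOT a3 AND NOT a3) AND a3) AND NOT a2 OR NOT (((NOT a3 OR a2) AND NOT a3 OR a3) AND a3))   (absorption)
= NOT a2 AND (NOT (NOT (NOT NOT a3 AND NOT a3) AND a3) AND NOT a2 OR NOT ((NOT a3 OR a3) AND a3))   (absorption)
= NOT a2 AND (NOT ((NOT a3 OR a3) AND a3) AND NOT a2 OR NOT ((NOT a3 OR a3) AND a3))   (De Morgan)
= NOT a2 AND NOT ((NOT a3 OR a3) AND a3)   (absorption)
= NOT a2 AND NOT a3   (complement / identity)

NOT a2 AND NOT a3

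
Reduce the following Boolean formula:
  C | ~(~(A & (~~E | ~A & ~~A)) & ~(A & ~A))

C | A & E

C | ~(~(A & (~~E | ~A & ~~A)) & ~(A & ~A))
= C | ~(~(A & (~~E | ~A & A)) & ~(A & ~A))   — double negation
= C | A & (~~E | ~A & A) | A & ~A   — De Morgan
= C | A & (E | ~A & A) | A & ~A   — double negation
= C | A & E | A & ~A   — complement / identity
= C | A & E   — complement / identity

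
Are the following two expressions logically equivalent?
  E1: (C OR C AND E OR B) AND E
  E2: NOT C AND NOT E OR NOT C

E1: (C OR C AND E OR B) AND E
    = (C OR B) AND E   [absorption]
E2: NOT C AND NOT E OR NOT C
    = NOT C   [absorption]
These differ: at B=1, C=0, E=0, E1 = 0 but E2 = 1.

No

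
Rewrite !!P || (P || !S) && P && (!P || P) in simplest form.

P

!!P || (P || !S) && P && (!P || P)
= !!P || P && (!P || P)   (absorption)
= P || P && (!P || P)   (double negation)
= P || P   (complement / identity)
= P   (idempotence)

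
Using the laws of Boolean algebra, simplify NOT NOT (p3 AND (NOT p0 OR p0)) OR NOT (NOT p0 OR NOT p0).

NOT NOT (p3 AND (NOT p0 OR p0)) OR NOT (NOT p0 OR NOT p0)
= NOT NOT (p3 AND (NOT p0 OR p0)) OR p0 AND p0
= p3 AND (NOT p0 OR p0) OR p0 AND p0
= p3 AND (NOT p0 OR p0) OR p0
= p3 OR p0

p3 OR p0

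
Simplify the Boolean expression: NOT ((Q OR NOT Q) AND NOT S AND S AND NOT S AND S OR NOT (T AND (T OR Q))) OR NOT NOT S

T OR S

NOT ((Q OR NOT Q) AND NOT S AND S AND NOT S AND S OR NOT (T AND (T OR Q))) OR NOT NOT S
= NOT (NOT S AND S AND NOT S AND S OR NOT (T AND (T OR Q))) OR NOT NOT S   — complement / identity
= NOT (NOT S AND S OR NOT (T AND (T OR Q))) OR NOT NOT S   — idempotence
= NOT (NOT S AND S OR NOT T) OR NOT NOT S   — absorption
= NOT NOT T OR NOT NOT S   — complement / identity
= T OR NOT NOT S   — double negation
= T OR S   — double negation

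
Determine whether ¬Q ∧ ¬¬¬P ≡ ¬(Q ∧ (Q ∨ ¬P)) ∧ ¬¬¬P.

E1: ¬Q ∧ ¬¬¬P
    = ¬Q ∧ ¬P   [double negation]
E2: ¬(Q ∧ (Q ∨ ¬P)) ∧ ¬¬¬P
    = ¬(Q ∧ (Q ∨ ¬P)) ∧ ¬P   [double negation]
    = ¬Q ∧ ¬P   [absorption]
Both reduce to ¬Q ∧ ¬P, so they are equivalent.

Yes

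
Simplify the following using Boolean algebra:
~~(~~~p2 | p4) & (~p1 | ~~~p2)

~~(~~~p2 | p4) & (~p1 | ~~~p2)
= (~~~p2 | p4) & (~p1 | ~~~p2)   — double negation
= ~~~p2 | p4 & ~p1   — distribution
= ~p2 | p4 & ~p1   — double negation

~p2 | p4 & ~p1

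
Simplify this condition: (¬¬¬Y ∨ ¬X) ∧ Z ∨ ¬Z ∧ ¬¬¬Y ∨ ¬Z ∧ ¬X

¬Y ∨ ¬X

(¬¬¬Y ∨ ¬X) ∧ Z ∨ ¬Z ∧ ¬¬¬Y ∨ ¬Z ∧ ¬X
= (¬¬¬Y ∨ ¬X) ∧ Z ∨ (¬¬¬Y ∨ ¬X) ∧ ¬Z   — distribution
= ¬¬¬Y ∨ ¬X   — distribution
= ¬Y ∨ ¬X   — double negation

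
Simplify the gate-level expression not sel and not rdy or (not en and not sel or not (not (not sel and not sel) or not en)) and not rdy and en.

not sel and not rdy

not sel and not rdy or (not en and not sel or not (not (not sel and not sel) or not en)) and not rdy and en
= not sel and not rdy or (not en and not sel or not (not not sel or not en)) and not rdy and en   — idempotence
= not sel and not rdy or (not en and not sel or not sel and en) and not rdy and en   — De Morgan
= not sel and not rdy or not sel and not rdy and en   — distribution
= not sel and not rdy   — absorption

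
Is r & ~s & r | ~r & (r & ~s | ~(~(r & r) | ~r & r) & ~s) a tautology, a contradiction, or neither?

r & ~s & r | ~r & (r & ~s | ~(~(r & r) | ~r & r) & ~s)
= r & ~s & r | ~r & (r & ~s | ~~(r & r) & ~s)
= r & ~s & r | ~r & (r & ~s | r & r & ~s)
= r & ~s & r | ~r & (r & ~s | r & ~s)
= r & ~s & r | ~r & r & ~s
= r & ~s
This depends on r, s, so it is not a constant.

neither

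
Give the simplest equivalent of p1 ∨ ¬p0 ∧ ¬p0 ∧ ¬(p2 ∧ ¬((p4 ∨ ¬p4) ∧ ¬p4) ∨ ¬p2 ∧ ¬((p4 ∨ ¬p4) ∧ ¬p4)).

p1 ∨ ¬p0 ∧ ¬p4

p1 ∨ ¬p0 ∧ ¬p0 ∧ ¬(p2 ∧ ¬((p4 ∨ ¬p4) ∧ ¬p4) ∨ ¬p2 ∧ ¬((p4 ∨ ¬p4) ∧ ¬p4))
= p1 ∨ ¬p0 ∧ ¬(p2 ∧ ¬((p4 ∨ ¬p4) ∧ ¬p4) ∨ ¬p2 ∧ ¬((p4 ∨ ¬p4) ∧ ¬p4))   — idempotence
= p1 ∨ ¬p0 ∧ ¬¬((p4 ∨ ¬p4) ∧ ¬p4)   — distribution
= p1 ∨ ¬p0 ∧ ¬¬¬p4   — complement / identity
= p1 ∨ ¬p0 ∧ ¬p4   — double negation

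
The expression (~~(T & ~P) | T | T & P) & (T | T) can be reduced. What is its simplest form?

(~~(T & ~P) | T | T & P) & (T | T)
= (T & ~P | T | T & P) & (T | T)   [double negation]
= (T & ~P | T) & (T | T)   [absorption]
= T & (T | T)   [absorption]
= T & T   [idempotence]
= T   [idempotence]

T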